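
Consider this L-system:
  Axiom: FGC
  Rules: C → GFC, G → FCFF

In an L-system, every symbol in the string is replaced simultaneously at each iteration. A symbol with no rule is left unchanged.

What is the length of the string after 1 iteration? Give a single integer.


Answer: 8

Derivation:
Step 0: length = 3
Step 1: length = 8


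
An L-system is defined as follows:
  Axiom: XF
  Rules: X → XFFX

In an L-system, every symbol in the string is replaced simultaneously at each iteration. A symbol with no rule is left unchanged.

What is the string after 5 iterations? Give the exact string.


Step 0: XF
Step 1: XFFXF
Step 2: XFFXFFXFFXF
Step 3: XFFXFFXFFXFFXFFXFFXFFXF
Step 4: XFFXFFXFFXFFXFFXFFXFFXFFXFFXFFXFFXFFXFFXFFXFFXF
Step 5: XFFXFFXFFXFFXFFXFFXFFXFFXFFXFFXFFXFFXFFXFFXFFXFFXFFXFFXFFXFFXFFXFFXFFXFFXFFXFFXFFXFFXFFXFFXFFXF

Answer: XFFXFFXFFXFFXFFXFFXFFXFFXFFXFFXFFXFFXFFXFFXFFXFFXFFXFFXFFXFFXFFXFFXFFXFFXFFXFFXFFXFFXFFXFFXFFXF


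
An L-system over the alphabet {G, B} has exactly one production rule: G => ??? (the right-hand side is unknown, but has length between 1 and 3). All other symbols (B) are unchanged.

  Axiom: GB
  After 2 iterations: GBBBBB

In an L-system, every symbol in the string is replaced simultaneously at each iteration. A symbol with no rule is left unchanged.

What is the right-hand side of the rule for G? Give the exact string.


Answer: GBB

Derivation:
Trying G => GBB:
  Step 0: GB
  Step 1: GBBB
  Step 2: GBBBBB
Matches the given result.


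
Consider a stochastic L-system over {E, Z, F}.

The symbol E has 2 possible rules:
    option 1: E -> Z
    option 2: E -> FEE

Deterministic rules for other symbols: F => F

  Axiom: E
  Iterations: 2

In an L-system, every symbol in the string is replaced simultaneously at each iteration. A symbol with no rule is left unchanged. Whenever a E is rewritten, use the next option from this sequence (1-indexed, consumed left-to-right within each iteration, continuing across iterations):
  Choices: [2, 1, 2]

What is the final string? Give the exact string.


Answer: FZFEE

Derivation:
Step 0: E
Step 1: FEE  (used choices [2])
Step 2: FZFEE  (used choices [1, 2])


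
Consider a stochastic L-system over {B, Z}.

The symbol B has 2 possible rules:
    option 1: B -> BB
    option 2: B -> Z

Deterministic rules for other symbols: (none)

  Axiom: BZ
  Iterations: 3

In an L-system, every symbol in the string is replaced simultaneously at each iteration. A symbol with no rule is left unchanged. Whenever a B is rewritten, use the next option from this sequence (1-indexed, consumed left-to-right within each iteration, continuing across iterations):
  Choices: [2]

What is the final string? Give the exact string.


Answer: ZZ

Derivation:
Step 0: BZ
Step 1: ZZ  (used choices [2])
Step 2: ZZ  (used choices [])
Step 3: ZZ  (used choices [])


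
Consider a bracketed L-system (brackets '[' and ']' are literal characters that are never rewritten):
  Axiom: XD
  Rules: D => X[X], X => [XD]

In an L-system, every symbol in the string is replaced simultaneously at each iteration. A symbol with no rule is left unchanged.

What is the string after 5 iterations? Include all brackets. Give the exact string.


Answer: [[[[[XD]X[X]][XD][[XD]]][[XD]X[X]][[[XD]X[X]]]][[[XD]X[X]][XD][[XD]]][[[[XD]X[X]][XD][[XD]]]]][[[[XD]X[X]][XD][[XD]]][[XD]X[X]][[[XD]X[X]]]][[[[[XD]X[X]][XD][[XD]]][[XD]X[X]][[[XD]X[X]]]]]

Derivation:
Step 0: XD
Step 1: [XD]X[X]
Step 2: [[XD]X[X]][XD][[XD]]
Step 3: [[[XD]X[X]][XD][[XD]]][[XD]X[X]][[[XD]X[X]]]
Step 4: [[[[XD]X[X]][XD][[XD]]][[XD]X[X]][[[XD]X[X]]]][[[XD]X[X]][XD][[XD]]][[[[XD]X[X]][XD][[XD]]]]
Step 5: [[[[[XD]X[X]][XD][[XD]]][[XD]X[X]][[[XD]X[X]]]][[[XD]X[X]][XD][[XD]]][[[[XD]X[X]][XD][[XD]]]]][[[[XD]X[X]][XD][[XD]]][[XD]X[X]][[[XD]X[X]]]][[[[[XD]X[X]][XD][[XD]]][[XD]X[X]][[[XD]X[X]]]]]


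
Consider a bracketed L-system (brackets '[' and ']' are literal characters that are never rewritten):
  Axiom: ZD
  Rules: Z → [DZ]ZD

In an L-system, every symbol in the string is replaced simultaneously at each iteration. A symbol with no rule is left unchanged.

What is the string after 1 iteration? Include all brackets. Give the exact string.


Step 0: ZD
Step 1: [DZ]ZDD

Answer: [DZ]ZDD


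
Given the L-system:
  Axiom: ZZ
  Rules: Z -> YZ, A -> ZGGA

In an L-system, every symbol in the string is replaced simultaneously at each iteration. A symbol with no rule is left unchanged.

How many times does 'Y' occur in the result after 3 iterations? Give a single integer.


Answer: 6

Derivation:
Step 0: ZZ  (0 'Y')
Step 1: YZYZ  (2 'Y')
Step 2: YYZYYZ  (4 'Y')
Step 3: YYYZYYYZ  (6 'Y')


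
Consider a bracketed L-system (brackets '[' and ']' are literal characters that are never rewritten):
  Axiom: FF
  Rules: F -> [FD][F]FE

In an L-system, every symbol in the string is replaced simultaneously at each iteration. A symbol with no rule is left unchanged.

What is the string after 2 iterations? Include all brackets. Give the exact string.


Answer: [[FD][F]FED][[FD][F]FE][FD][F]FEE[[FD][F]FED][[FD][F]FE][FD][F]FEE

Derivation:
Step 0: FF
Step 1: [FD][F]FE[FD][F]FE
Step 2: [[FD][F]FED][[FD][F]FE][FD][F]FEE[[FD][F]FED][[FD][F]FE][FD][F]FEE


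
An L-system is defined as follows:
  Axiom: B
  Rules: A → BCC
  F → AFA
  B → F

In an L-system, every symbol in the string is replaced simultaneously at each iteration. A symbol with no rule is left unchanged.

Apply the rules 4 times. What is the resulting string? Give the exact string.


Answer: FCCBCCAFABCCFCC

Derivation:
Step 0: B
Step 1: F
Step 2: AFA
Step 3: BCCAFABCC
Step 4: FCCBCCAFABCCFCC


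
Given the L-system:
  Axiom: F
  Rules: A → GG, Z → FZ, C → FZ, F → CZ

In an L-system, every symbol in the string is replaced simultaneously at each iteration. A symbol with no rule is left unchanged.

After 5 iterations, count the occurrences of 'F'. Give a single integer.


Step 0: F  (1 'F')
Step 1: CZ  (0 'F')
Step 2: FZFZ  (2 'F')
Step 3: CZFZCZFZ  (2 'F')
Step 4: FZFZCZFZFZFZCZFZ  (6 'F')
Step 5: CZFZCZFZFZFZCZFZCZFZCZFZFZFZCZFZ  (10 'F')

Answer: 10


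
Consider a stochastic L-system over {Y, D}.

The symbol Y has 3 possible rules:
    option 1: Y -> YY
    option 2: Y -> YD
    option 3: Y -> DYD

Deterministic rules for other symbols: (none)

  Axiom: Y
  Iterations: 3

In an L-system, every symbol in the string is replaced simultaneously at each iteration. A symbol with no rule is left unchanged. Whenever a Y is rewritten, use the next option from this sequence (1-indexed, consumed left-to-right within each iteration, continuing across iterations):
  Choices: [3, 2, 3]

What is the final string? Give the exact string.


Step 0: Y
Step 1: DYD  (used choices [3])
Step 2: DYDD  (used choices [2])
Step 3: DDYDDD  (used choices [3])

Answer: DDYDDD


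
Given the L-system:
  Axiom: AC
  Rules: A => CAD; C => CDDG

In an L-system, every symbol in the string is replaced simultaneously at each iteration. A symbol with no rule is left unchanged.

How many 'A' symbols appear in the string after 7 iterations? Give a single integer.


Step 0: AC  (1 'A')
Step 1: CADCDDG  (1 'A')
Step 2: CDDGCADDCDDGDDG  (1 'A')
Step 3: CDDGDDGCDDGCADDDCDDGDDGDDG  (1 'A')
Step 4: CDDGDDGDDGCDDGDDGCDDGCADDDDCDDGDDGDDGDDG  (1 'A')
Step 5: CDDGDDGDDGDDGCDDGDDGDDGCDDGDDGCDDGCADDDDDCDDGDDGDDGDDGDDG  (1 'A')
Step 6: CDDGDDGDDGDDGDDGCDDGDDGDDGDDGCDDGDDGDDGCDDGDDGCDDGCADDDDDDCDDGDDGDDGDDGDDGDDG  (1 'A')
Step 7: CDDGDDGDDGDDGDDGDDGCDDGDDGDDGDDGDDGCDDGDDGDDGDDGCDDGDDGDDGCDDGDDGCDDGCADDDDDDDCDDGDDGDDGDDGDDGDDGDDG  (1 'A')

Answer: 1


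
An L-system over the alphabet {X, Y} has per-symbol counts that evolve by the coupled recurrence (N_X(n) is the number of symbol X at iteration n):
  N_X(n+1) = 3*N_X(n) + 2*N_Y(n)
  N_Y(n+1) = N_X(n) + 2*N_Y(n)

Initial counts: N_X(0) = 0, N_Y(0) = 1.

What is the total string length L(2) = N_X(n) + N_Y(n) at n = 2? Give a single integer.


Answer: 16

Derivation:
Step 0: N_X=0, N_Y=1, L=1
Step 1: N_X=2, N_Y=2, L=4
Step 2: N_X=10, N_Y=6, L=16


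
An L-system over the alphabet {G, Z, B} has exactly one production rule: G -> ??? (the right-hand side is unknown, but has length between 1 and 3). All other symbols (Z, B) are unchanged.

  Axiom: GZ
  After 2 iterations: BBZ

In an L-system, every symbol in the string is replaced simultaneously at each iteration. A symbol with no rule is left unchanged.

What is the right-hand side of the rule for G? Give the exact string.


Answer: BB

Derivation:
Trying G -> BB:
  Step 0: GZ
  Step 1: BBZ
  Step 2: BBZ
Matches the given result.


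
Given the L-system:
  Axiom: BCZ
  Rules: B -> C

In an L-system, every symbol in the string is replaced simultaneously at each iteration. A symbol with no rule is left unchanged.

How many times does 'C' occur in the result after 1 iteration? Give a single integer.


Step 0: BCZ  (1 'C')
Step 1: CCZ  (2 'C')

Answer: 2


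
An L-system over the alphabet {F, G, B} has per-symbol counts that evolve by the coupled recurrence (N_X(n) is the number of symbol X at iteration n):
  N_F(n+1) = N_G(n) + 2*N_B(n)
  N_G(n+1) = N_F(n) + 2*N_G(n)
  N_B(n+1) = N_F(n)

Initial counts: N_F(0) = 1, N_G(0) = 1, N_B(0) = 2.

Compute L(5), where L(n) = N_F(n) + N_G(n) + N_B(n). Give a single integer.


Step 0: N_F=1, N_G=1, N_B=2, L=4
Step 1: N_F=5, N_G=3, N_B=1, L=9
Step 2: N_F=5, N_G=11, N_B=5, L=21
Step 3: N_F=21, N_G=27, N_B=5, L=53
Step 4: N_F=37, N_G=75, N_B=21, L=133
Step 5: N_F=117, N_G=187, N_B=37, L=341

Answer: 341


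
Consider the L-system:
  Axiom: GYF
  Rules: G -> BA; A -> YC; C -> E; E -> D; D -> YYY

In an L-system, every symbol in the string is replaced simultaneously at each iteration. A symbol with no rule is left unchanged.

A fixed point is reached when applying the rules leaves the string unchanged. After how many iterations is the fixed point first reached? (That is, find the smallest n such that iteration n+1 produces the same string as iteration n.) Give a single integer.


Step 0: GYF
Step 1: BAYF
Step 2: BYCYF
Step 3: BYEYF
Step 4: BYDYF
Step 5: BYYYYYF
Step 6: BYYYYYF  (unchanged — fixed point at step 5)

Answer: 5


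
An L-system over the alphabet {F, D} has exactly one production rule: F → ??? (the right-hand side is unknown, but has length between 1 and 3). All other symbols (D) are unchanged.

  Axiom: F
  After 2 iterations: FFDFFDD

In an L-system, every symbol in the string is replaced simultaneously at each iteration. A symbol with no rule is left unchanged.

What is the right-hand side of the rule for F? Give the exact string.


Trying F → FFD:
  Step 0: F
  Step 1: FFD
  Step 2: FFDFFDD
Matches the given result.

Answer: FFD


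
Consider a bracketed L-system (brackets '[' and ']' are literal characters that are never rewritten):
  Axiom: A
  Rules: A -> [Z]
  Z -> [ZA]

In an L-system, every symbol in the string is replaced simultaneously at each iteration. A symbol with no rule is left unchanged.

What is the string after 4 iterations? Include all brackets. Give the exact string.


Step 0: A
Step 1: [Z]
Step 2: [[ZA]]
Step 3: [[[ZA][Z]]]
Step 4: [[[[ZA][Z]][[ZA]]]]

Answer: [[[[ZA][Z]][[ZA]]]]


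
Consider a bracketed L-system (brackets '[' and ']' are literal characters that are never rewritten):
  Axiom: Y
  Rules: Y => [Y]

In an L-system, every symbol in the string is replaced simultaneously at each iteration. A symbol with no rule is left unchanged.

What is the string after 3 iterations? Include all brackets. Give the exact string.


Step 0: Y
Step 1: [Y]
Step 2: [[Y]]
Step 3: [[[Y]]]

Answer: [[[Y]]]


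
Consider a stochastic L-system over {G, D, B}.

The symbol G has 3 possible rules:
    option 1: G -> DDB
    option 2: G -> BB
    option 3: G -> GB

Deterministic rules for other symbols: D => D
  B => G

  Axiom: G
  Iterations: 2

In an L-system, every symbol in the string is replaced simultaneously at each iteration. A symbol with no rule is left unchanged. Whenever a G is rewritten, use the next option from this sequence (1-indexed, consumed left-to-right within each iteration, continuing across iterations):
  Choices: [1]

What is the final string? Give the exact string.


Answer: DDG

Derivation:
Step 0: G
Step 1: DDB  (used choices [1])
Step 2: DDG  (used choices [])


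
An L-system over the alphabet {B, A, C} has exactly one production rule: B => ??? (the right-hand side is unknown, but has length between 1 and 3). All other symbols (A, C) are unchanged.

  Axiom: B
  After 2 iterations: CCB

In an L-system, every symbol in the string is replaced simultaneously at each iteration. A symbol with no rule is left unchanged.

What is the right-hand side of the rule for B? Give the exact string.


Trying B => CB:
  Step 0: B
  Step 1: CB
  Step 2: CCB
Matches the given result.

Answer: CB


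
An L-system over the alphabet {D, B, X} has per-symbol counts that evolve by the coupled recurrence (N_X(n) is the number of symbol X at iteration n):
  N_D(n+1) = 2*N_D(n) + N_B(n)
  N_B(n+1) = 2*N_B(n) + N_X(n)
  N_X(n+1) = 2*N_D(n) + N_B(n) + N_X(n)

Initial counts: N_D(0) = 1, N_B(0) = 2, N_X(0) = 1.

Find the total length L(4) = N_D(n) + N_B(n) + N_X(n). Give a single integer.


Answer: 474

Derivation:
Step 0: N_D=1, N_B=2, N_X=1, L=4
Step 1: N_D=4, N_B=5, N_X=5, L=14
Step 2: N_D=13, N_B=15, N_X=18, L=46
Step 3: N_D=41, N_B=48, N_X=59, L=148
Step 4: N_D=130, N_B=155, N_X=189, L=474


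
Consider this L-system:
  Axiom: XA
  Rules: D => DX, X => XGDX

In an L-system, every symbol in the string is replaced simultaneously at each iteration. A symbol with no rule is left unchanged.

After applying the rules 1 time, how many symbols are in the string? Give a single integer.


Answer: 5

Derivation:
Step 0: length = 2
Step 1: length = 5


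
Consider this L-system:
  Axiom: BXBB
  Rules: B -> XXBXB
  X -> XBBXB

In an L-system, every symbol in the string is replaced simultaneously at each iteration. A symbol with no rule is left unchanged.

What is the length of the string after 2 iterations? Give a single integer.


Step 0: length = 4
Step 1: length = 20
Step 2: length = 100

Answer: 100


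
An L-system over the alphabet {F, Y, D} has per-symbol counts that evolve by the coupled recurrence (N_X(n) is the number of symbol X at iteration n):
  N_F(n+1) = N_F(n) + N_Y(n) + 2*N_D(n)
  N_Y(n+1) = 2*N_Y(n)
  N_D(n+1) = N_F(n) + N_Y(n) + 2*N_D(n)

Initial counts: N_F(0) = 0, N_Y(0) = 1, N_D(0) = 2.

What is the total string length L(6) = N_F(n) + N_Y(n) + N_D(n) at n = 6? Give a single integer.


Answer: 3338

Derivation:
Step 0: N_F=0, N_Y=1, N_D=2, L=3
Step 1: N_F=5, N_Y=2, N_D=5, L=12
Step 2: N_F=17, N_Y=4, N_D=17, L=38
Step 3: N_F=55, N_Y=8, N_D=55, L=118
Step 4: N_F=173, N_Y=16, N_D=173, L=362
Step 5: N_F=535, N_Y=32, N_D=535, L=1102
Step 6: N_F=1637, N_Y=64, N_D=1637, L=3338


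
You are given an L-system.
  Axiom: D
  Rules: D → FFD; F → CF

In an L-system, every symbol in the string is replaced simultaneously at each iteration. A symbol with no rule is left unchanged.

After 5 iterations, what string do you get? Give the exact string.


Answer: CCCCFCCCCFCCCFCCCFCCFCCFCFCFFFD

Derivation:
Step 0: D
Step 1: FFD
Step 2: CFCFFFD
Step 3: CCFCCFCFCFFFD
Step 4: CCCFCCCFCCFCCFCFCFFFD
Step 5: CCCCFCCCCFCCCFCCCFCCFCCFCFCFFFD


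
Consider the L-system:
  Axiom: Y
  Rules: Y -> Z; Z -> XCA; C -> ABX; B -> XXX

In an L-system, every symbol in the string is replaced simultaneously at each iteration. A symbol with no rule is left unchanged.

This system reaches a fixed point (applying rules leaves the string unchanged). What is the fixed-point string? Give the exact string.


Answer: XAXXXXA

Derivation:
Step 0: Y
Step 1: Z
Step 2: XCA
Step 3: XABXA
Step 4: XAXXXXA
Step 5: XAXXXXA  (unchanged — fixed point at step 4)


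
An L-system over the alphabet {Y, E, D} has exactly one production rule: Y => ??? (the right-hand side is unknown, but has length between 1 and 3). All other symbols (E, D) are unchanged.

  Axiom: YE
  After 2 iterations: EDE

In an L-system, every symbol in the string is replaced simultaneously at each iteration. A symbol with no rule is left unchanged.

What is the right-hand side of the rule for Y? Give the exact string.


Answer: ED

Derivation:
Trying Y => ED:
  Step 0: YE
  Step 1: EDE
  Step 2: EDE
Matches the given result.


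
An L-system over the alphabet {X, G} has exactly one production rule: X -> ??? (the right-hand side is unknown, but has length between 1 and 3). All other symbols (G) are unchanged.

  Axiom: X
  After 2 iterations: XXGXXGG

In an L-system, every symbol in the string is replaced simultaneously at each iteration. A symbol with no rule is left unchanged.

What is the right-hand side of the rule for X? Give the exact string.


Answer: XXG

Derivation:
Trying X -> XXG:
  Step 0: X
  Step 1: XXG
  Step 2: XXGXXGG
Matches the given result.


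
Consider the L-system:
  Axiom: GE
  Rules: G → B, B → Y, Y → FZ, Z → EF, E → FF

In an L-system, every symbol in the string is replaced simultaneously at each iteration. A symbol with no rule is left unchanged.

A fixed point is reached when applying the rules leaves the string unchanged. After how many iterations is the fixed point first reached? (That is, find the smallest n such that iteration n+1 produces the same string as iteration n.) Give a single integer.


Step 0: GE
Step 1: BFF
Step 2: YFF
Step 3: FZFF
Step 4: FEFFF
Step 5: FFFFFF
Step 6: FFFFFF  (unchanged — fixed point at step 5)

Answer: 5


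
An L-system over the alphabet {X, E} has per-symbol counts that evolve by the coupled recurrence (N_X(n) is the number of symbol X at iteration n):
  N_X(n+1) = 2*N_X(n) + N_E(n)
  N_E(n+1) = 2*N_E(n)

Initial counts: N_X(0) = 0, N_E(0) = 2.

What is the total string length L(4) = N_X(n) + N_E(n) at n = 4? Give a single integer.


Step 0: N_X=0, N_E=2, L=2
Step 1: N_X=2, N_E=4, L=6
Step 2: N_X=8, N_E=8, L=16
Step 3: N_X=24, N_E=16, L=40
Step 4: N_X=64, N_E=32, L=96

Answer: 96


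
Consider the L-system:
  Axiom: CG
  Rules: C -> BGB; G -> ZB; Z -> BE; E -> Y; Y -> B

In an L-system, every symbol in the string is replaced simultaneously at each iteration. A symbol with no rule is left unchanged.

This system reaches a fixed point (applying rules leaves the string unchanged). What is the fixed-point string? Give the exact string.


Answer: BBBBBBBB

Derivation:
Step 0: CG
Step 1: BGBZB
Step 2: BZBBBEB
Step 3: BBEBBBYB
Step 4: BBYBBBBB
Step 5: BBBBBBBB
Step 6: BBBBBBBB  (unchanged — fixed point at step 5)


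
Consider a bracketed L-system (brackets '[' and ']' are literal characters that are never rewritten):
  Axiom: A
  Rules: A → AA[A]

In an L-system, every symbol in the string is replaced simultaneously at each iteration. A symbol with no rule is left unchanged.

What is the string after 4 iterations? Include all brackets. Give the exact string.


Answer: AA[A]AA[A][AA[A]]AA[A]AA[A][AA[A]][AA[A]AA[A][AA[A]]]AA[A]AA[A][AA[A]]AA[A]AA[A][AA[A]][AA[A]AA[A][AA[A]]][AA[A]AA[A][AA[A]]AA[A]AA[A][AA[A]][AA[A]AA[A][AA[A]]]]

Derivation:
Step 0: A
Step 1: AA[A]
Step 2: AA[A]AA[A][AA[A]]
Step 3: AA[A]AA[A][AA[A]]AA[A]AA[A][AA[A]][AA[A]AA[A][AA[A]]]
Step 4: AA[A]AA[A][AA[A]]AA[A]AA[A][AA[A]][AA[A]AA[A][AA[A]]]AA[A]AA[A][AA[A]]AA[A]AA[A][AA[A]][AA[A]AA[A][AA[A]]][AA[A]AA[A][AA[A]]AA[A]AA[A][AA[A]][AA[A]AA[A][AA[A]]]]


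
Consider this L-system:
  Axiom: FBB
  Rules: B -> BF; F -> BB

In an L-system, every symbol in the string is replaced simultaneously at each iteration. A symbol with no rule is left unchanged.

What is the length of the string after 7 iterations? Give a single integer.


Step 0: length = 3
Step 1: length = 6
Step 2: length = 12
Step 3: length = 24
Step 4: length = 48
Step 5: length = 96
Step 6: length = 192
Step 7: length = 384

Answer: 384


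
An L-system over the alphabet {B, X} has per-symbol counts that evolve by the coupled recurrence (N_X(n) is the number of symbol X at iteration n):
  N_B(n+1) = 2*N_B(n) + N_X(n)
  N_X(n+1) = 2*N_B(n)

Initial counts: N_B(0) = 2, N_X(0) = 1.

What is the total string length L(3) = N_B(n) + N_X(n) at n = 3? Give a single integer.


Step 0: N_B=2, N_X=1, L=3
Step 1: N_B=5, N_X=4, L=9
Step 2: N_B=14, N_X=10, L=24
Step 3: N_B=38, N_X=28, L=66

Answer: 66


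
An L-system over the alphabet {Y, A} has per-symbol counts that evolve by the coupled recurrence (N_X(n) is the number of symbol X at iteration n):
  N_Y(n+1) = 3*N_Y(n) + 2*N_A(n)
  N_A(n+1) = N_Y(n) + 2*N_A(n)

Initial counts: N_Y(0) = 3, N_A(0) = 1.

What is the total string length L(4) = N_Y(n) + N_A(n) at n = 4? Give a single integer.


Answer: 1024

Derivation:
Step 0: N_Y=3, N_A=1, L=4
Step 1: N_Y=11, N_A=5, L=16
Step 2: N_Y=43, N_A=21, L=64
Step 3: N_Y=171, N_A=85, L=256
Step 4: N_Y=683, N_A=341, L=1024


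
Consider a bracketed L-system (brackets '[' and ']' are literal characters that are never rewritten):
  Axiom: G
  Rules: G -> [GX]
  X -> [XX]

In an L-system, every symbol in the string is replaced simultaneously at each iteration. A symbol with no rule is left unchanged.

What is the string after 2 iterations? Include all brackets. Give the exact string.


Answer: [[GX][XX]]

Derivation:
Step 0: G
Step 1: [GX]
Step 2: [[GX][XX]]


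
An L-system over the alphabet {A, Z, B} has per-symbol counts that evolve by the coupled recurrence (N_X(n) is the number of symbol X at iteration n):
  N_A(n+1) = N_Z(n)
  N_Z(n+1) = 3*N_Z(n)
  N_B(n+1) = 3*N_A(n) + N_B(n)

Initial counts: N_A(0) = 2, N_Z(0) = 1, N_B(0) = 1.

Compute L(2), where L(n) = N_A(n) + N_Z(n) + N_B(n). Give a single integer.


Answer: 22

Derivation:
Step 0: N_A=2, N_Z=1, N_B=1, L=4
Step 1: N_A=1, N_Z=3, N_B=7, L=11
Step 2: N_A=3, N_Z=9, N_B=10, L=22


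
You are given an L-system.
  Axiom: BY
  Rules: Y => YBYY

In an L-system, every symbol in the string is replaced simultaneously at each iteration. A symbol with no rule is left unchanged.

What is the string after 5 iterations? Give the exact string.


Step 0: BY
Step 1: BYBYY
Step 2: BYBYYBYBYYYBYY
Step 3: BYBYYBYBYYYBYYBYBYYBYBYYYBYYYBYYBYBYYYBYY
Step 4: BYBYYBYBYYYBYYBYBYYBYBYYYBYYYBYYBYBYYYBYYBYBYYBYBYYYBYYBYBYYBYBYYYBYYYBYYBYBYYYBYYYBYYBYBYYYBYYBYBYYBYBYYYBYYYBYYBYBYYYBYY
Step 5: BYBYYBYBYYYBYYBYBYYBYBYYYBYYYBYYBYBYYYBYYBYBYYBYBYYYBYYBYBYYBYBYYYBYYYBYYBYBYYYBYYYBYYBYBYYYBYYBYBYYBYBYYYBYYYBYYBYBYYYBYYBYBYYBYBYYYBYYBYBYYBYBYYYBYYYBYYBYBYYYBYYBYBYYBYBYYYBYYBYBYYBYBYYYBYYYBYYBYBYYYBYYYBYYBYBYYYBYYBYBYYBYBYYYBYYYBYYBYBYYYBYYYBYYBYBYYYBYYBYBYYBYBYYYBYYYBYYBYBYYYBYYBYBYYBYBYYYBYYBYBYYBYBYYYBYYYBYYBYBYYYBYYYBYYBYBYYYBYYBYBYYBYBYYYBYYYBYYBYBYYYBYY

Answer: BYBYYBYBYYYBYYBYBYYBYBYYYBYYYBYYBYBYYYBYYBYBYYBYBYYYBYYBYBYYBYBYYYBYYYBYYBYBYYYBYYYBYYBYBYYYBYYBYBYYBYBYYYBYYYBYYBYBYYYBYYBYBYYBYBYYYBYYBYBYYBYBYYYBYYYBYYBYBYYYBYYBYBYYBYBYYYBYYBYBYYBYBYYYBYYYBYYBYBYYYBYYYBYYBYBYYYBYYBYBYYBYBYYYBYYYBYYBYBYYYBYYYBYYBYBYYYBYYBYBYYBYBYYYBYYYBYYBYBYYYBYYBYBYYBYBYYYBYYBYBYYBYBYYYBYYYBYYBYBYYYBYYYBYYBYBYYYBYYBYBYYBYBYYYBYYYBYYBYBYYYBYY


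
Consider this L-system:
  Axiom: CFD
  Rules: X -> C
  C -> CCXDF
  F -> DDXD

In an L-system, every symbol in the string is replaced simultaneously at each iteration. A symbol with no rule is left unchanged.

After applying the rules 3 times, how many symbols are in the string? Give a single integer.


Answer: 51

Derivation:
Step 0: length = 3
Step 1: length = 10
Step 2: length = 21
Step 3: length = 51


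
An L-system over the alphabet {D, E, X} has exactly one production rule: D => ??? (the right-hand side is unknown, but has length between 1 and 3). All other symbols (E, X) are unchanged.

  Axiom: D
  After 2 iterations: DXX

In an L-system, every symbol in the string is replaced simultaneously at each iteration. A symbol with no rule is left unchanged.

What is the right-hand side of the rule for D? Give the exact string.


Trying D => DX:
  Step 0: D
  Step 1: DX
  Step 2: DXX
Matches the given result.

Answer: DX


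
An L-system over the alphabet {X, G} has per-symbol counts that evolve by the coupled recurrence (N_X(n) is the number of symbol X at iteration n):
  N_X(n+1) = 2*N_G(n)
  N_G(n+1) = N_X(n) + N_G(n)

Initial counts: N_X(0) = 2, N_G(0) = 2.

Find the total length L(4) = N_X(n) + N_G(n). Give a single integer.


Step 0: N_X=2, N_G=2, L=4
Step 1: N_X=4, N_G=4, L=8
Step 2: N_X=8, N_G=8, L=16
Step 3: N_X=16, N_G=16, L=32
Step 4: N_X=32, N_G=32, L=64

Answer: 64


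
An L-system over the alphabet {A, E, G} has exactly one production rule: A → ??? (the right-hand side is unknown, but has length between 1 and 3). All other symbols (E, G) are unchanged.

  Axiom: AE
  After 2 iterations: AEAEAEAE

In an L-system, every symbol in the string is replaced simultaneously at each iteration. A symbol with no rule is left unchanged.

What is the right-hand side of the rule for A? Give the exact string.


Trying A → AEA:
  Step 0: AE
  Step 1: AEAE
  Step 2: AEAEAEAE
Matches the given result.

Answer: AEA


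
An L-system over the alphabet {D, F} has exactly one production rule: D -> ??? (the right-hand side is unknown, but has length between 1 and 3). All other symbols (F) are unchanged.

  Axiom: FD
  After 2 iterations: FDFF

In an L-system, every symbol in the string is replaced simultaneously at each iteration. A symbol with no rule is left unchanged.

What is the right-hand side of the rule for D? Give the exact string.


Answer: DF

Derivation:
Trying D -> DF:
  Step 0: FD
  Step 1: FDF
  Step 2: FDFF
Matches the given result.


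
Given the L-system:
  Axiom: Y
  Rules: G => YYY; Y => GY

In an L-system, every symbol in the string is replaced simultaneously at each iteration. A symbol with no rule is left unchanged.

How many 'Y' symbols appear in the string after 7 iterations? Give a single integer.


Answer: 217

Derivation:
Step 0: Y  (1 'Y')
Step 1: GY  (1 'Y')
Step 2: YYYGY  (4 'Y')
Step 3: GYGYGYYYYGY  (7 'Y')
Step 4: YYYGYYYYGYYYYGYGYGYGYYYYGY  (19 'Y')
Step 5: GYGYGYYYYGYGYGYGYYYYGYGYGYGYYYYGYYYYGYYYYGYYYYGYGYGYGYYYYGY  (40 'Y')
Step 6: YYYGYYYYGYYYYGYGYGYGYYYYGYYYYGYYYYGYYYYGYGYGYGYYYYGYYYYGYYYYGYYYYGYGYGYGYYYYGYGYGYGYYYYGYGYGYGYYYYGYGYGYGYYYYGYYYYGYYYYGYYYYGYGYGYGYYYYGY  (97 'Y')
Step 7: GYGYGYYYYGYGYGYGYYYYGYGYGYGYYYYGYYYYGYYYYGYYYYGYGYGYGYYYYGYGYGYGYYYYGYGYGYGYYYYGYGYGYGYYYYGYYYYGYYYYGYYYYGYGYGYGYYYYGYGYGYGYYYYGYGYGYGYYYYGYGYGYGYYYYGYYYYGYYYYGYYYYGYGYGYGYYYYGYYYYGYYYYGYYYYGYGYGYGYYYYGYYYYGYYYYGYYYYGYGYGYGYYYYGYYYYGYYYYGYYYYGYGYGYGYYYYGYGYGYGYYYYGYGYGYGYYYYGYGYGYGYYYYGYYYYGYYYYGYYYYGYGYGYGYYYYGY  (217 'Y')


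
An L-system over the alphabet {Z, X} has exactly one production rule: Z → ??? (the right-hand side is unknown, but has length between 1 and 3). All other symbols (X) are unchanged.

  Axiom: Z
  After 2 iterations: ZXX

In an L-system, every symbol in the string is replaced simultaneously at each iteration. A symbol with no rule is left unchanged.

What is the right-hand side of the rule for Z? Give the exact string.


Trying Z → ZX:
  Step 0: Z
  Step 1: ZX
  Step 2: ZXX
Matches the given result.

Answer: ZX


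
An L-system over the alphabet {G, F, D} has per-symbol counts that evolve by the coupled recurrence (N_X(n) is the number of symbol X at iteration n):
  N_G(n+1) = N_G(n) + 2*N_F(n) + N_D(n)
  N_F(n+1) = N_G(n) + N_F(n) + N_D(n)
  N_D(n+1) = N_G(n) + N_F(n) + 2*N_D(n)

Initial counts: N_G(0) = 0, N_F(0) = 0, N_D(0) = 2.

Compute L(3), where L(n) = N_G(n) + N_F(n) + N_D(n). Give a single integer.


Answer: 110

Derivation:
Step 0: N_G=0, N_F=0, N_D=2, L=2
Step 1: N_G=2, N_F=2, N_D=4, L=8
Step 2: N_G=10, N_F=8, N_D=12, L=30
Step 3: N_G=38, N_F=30, N_D=42, L=110


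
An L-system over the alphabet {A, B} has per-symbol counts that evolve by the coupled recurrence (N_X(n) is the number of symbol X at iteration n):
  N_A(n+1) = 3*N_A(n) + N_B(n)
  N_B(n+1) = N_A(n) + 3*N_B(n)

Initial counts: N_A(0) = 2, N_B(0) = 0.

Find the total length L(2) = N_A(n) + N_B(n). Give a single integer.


Answer: 32

Derivation:
Step 0: N_A=2, N_B=0, L=2
Step 1: N_A=6, N_B=2, L=8
Step 2: N_A=20, N_B=12, L=32


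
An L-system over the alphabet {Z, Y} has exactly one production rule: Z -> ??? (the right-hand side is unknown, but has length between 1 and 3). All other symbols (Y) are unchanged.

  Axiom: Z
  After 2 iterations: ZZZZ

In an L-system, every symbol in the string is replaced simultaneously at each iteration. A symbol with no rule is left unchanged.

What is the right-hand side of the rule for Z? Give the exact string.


Answer: ZZ

Derivation:
Trying Z -> ZZ:
  Step 0: Z
  Step 1: ZZ
  Step 2: ZZZZ
Matches the given result.


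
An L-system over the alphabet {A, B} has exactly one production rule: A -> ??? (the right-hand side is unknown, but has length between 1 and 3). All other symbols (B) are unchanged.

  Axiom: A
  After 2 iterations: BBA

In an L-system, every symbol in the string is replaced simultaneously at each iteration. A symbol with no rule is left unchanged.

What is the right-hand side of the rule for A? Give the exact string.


Trying A -> BA:
  Step 0: A
  Step 1: BA
  Step 2: BBA
Matches the given result.

Answer: BA


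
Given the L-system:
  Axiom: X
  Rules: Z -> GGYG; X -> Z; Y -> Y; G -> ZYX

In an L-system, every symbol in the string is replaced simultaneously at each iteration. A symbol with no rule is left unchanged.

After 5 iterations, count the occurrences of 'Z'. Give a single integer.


Answer: 9

Derivation:
Step 0: X  (0 'Z')
Step 1: Z  (1 'Z')
Step 2: GGYG  (0 'Z')
Step 3: ZYXZYXYZYX  (3 'Z')
Step 4: GGYGYZGGYGYZYGGYGYZ  (3 'Z')
Step 5: ZYXZYXYZYXYGGYGZYXZYXYZYXYGGYGYZYXZYXYZYXYGGYG  (9 'Z')


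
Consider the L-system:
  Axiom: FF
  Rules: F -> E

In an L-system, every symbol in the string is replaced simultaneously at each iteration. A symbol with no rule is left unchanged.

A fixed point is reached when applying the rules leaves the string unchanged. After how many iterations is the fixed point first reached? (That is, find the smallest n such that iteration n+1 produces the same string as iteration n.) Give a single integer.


Step 0: FF
Step 1: EE
Step 2: EE  (unchanged — fixed point at step 1)

Answer: 1


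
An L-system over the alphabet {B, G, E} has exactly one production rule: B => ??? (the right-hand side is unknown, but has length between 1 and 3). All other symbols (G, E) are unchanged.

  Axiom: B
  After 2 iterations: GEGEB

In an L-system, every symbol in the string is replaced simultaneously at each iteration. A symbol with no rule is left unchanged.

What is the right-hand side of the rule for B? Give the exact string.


Trying B => GEB:
  Step 0: B
  Step 1: GEB
  Step 2: GEGEB
Matches the given result.

Answer: GEB


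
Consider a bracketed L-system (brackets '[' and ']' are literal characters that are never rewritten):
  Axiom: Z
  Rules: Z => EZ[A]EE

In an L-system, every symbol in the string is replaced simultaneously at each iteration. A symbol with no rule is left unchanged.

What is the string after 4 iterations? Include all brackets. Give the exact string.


Answer: EEEEZ[A]EE[A]EE[A]EE[A]EE

Derivation:
Step 0: Z
Step 1: EZ[A]EE
Step 2: EEZ[A]EE[A]EE
Step 3: EEEZ[A]EE[A]EE[A]EE
Step 4: EEEEZ[A]EE[A]EE[A]EE[A]EE


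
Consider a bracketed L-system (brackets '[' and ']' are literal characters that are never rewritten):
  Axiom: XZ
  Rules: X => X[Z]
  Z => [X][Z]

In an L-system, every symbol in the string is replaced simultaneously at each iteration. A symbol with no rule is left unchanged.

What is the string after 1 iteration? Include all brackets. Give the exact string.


Step 0: XZ
Step 1: X[Z][X][Z]

Answer: X[Z][X][Z]


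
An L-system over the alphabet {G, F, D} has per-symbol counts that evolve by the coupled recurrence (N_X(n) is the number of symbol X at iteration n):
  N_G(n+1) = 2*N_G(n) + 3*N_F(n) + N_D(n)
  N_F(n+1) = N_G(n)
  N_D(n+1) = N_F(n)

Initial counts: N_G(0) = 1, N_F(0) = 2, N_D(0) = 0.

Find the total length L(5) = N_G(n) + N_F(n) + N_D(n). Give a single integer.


Answer: 904

Derivation:
Step 0: N_G=1, N_F=2, N_D=0, L=3
Step 1: N_G=8, N_F=1, N_D=2, L=11
Step 2: N_G=21, N_F=8, N_D=1, L=30
Step 3: N_G=67, N_F=21, N_D=8, L=96
Step 4: N_G=205, N_F=67, N_D=21, L=293
Step 5: N_G=632, N_F=205, N_D=67, L=904


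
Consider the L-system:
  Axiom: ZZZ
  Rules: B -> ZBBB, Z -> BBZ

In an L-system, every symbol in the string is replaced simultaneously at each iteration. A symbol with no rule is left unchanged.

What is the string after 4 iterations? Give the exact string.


Step 0: ZZZ
Step 1: BBZBBZBBZ
Step 2: ZBBBZBBBBBZZBBBZBBBBBZZBBBZBBBBBZ
Step 3: BBZZBBBZBBBZBBBBBZZBBBZBBBZBBBZBBBZBBBBBZBBZZBBBZBBBZBBBBBZZBBBZBBBZBBBZBBBZBBBBBZBBZZBBBZBBBZBBBBBZZBBBZBBBZBBBZBBBZBBBBBZ
Step 4: ZBBBZBBBBBZBBZZBBBZBBBZBBBBBZZBBBZBBBZBBBBBZZBBBZBBBZBBBZBBBZBBBBBZBBZZBBBZBBBZBBBBBZZBBBZBBBZBBBBBZZBBBZBBBZBBBBBZZBBBZBBBZBBBBBZZBBBZBBBZBBBZBBBZBBBBBZZBBBZBBBBBZBBZZBBBZBBBZBBBBBZZBBBZBBBZBBBBBZZBBBZBBBZBBBZBBBZBBBBBZBBZZBBBZBBBZBBBBBZZBBBZBBBZBBBBBZZBBBZBBBZBBBBBZZBBBZBBBZBBBBBZZBBBZBBBZBBBZBBBZBBBBBZZBBBZBBBBBZBBZZBBBZBBBZBBBBBZZBBBZBBBZBBBBBZZBBBZBBBZBBBZBBBZBBBBBZBBZZBBBZBBBZBBBBBZZBBBZBBBZBBBBBZZBBBZBBBZBBBBBZZBBBZBBBZBBBBBZZBBBZBBBZBBBZBBBZBBBBBZ

Answer: ZBBBZBBBBBZBBZZBBBZBBBZBBBBBZZBBBZBBBZBBBBBZZBBBZBBBZBBBZBBBZBBBBBZBBZZBBBZBBBZBBBBBZZBBBZBBBZBBBBBZZBBBZBBBZBBBBBZZBBBZBBBZBBBBBZZBBBZBBBZBBBZBBBZBBBBBZZBBBZBBBBBZBBZZBBBZBBBZBBBBBZZBBBZBBBZBBBBBZZBBBZBBBZBBBZBBBZBBBBBZBBZZBBBZBBBZBBBBBZZBBBZBBBZBBBBBZZBBBZBBBZBBBBBZZBBBZBBBZBBBBBZZBBBZBBBZBBBZBBBZBBBBBZZBBBZBBBBBZBBZZBBBZBBBZBBBBBZZBBBZBBBZBBBBBZZBBBZBBBZBBBZBBBZBBBBBZBBZZBBBZBBBZBBBBBZZBBBZBBBZBBBBBZZBBBZBBBZBBBBBZZBBBZBBBZBBBBBZZBBBZBBBZBBBZBBBZBBBBBZ


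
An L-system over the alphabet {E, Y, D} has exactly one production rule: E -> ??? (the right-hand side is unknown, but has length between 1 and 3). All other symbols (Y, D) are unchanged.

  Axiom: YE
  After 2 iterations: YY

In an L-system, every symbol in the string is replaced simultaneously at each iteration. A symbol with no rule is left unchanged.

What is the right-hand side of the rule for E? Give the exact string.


Trying E -> Y:
  Step 0: YE
  Step 1: YY
  Step 2: YY
Matches the given result.

Answer: Y


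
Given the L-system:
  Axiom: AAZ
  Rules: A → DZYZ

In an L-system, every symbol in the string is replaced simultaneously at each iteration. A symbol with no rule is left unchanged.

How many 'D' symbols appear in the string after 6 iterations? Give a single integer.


Step 0: AAZ  (0 'D')
Step 1: DZYZDZYZZ  (2 'D')
Step 2: DZYZDZYZZ  (2 'D')
Step 3: DZYZDZYZZ  (2 'D')
Step 4: DZYZDZYZZ  (2 'D')
Step 5: DZYZDZYZZ  (2 'D')
Step 6: DZYZDZYZZ  (2 'D')

Answer: 2


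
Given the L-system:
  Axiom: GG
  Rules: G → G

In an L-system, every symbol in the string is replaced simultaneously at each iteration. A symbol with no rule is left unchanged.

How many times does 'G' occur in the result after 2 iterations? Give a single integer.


Step 0: GG  (2 'G')
Step 1: GG  (2 'G')
Step 2: GG  (2 'G')

Answer: 2


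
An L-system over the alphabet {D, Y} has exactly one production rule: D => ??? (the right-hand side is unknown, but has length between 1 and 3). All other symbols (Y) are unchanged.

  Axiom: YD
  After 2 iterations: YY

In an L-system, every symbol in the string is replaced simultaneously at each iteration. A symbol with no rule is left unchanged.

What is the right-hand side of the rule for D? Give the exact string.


Trying D => Y:
  Step 0: YD
  Step 1: YY
  Step 2: YY
Matches the given result.

Answer: Y


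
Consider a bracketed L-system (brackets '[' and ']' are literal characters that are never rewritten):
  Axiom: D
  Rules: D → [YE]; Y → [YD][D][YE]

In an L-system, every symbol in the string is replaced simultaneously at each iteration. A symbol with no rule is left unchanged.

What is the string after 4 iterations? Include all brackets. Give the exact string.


Answer: [[[[YD][D][YE][YE]][[YE]][[YD][D][YE]E][[YD][D][YE]E]][[[YD][D][YE]E]][[[YD][D][YE][YE]][[YE]][[YD][D][YE]E]E]E]

Derivation:
Step 0: D
Step 1: [YE]
Step 2: [[YD][D][YE]E]
Step 3: [[[YD][D][YE][YE]][[YE]][[YD][D][YE]E]E]
Step 4: [[[[YD][D][YE][YE]][[YE]][[YD][D][YE]E][[YD][D][YE]E]][[[YD][D][YE]E]][[[YD][D][YE][YE]][[YE]][[YD][D][YE]E]E]E]


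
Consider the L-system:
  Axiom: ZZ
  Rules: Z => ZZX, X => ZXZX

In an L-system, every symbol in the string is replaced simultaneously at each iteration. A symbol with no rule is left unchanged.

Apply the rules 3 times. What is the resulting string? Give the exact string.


Step 0: ZZ
Step 1: ZZXZZX
Step 2: ZZXZZXZXZXZZXZZXZXZX
Step 3: ZZXZZXZXZXZZXZZXZXZXZZXZXZXZZXZXZXZZXZZXZXZXZZXZZXZXZXZZXZXZXZZXZXZX

Answer: ZZXZZXZXZXZZXZZXZXZXZZXZXZXZZXZXZXZZXZZXZXZXZZXZZXZXZXZZXZXZXZZXZXZX


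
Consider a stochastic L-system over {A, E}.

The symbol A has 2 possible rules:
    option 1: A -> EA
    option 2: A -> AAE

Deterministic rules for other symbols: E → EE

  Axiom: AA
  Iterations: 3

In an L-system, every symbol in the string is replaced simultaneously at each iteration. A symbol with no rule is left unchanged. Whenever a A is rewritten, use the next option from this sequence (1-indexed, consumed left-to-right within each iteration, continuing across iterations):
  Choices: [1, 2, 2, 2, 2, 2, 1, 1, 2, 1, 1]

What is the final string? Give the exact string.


Step 0: AA
Step 1: EAAAE  (used choices [1, 2])
Step 2: EEAAEAAEAAEEE  (used choices [2, 2, 2])
Step 3: EEEEAAEEAEEEAAAEEEEAEAEEEEEE  (used choices [2, 1, 1, 2, 1, 1])

Answer: EEEEAAEEAEEEAAAEEEEAEAEEEEEE


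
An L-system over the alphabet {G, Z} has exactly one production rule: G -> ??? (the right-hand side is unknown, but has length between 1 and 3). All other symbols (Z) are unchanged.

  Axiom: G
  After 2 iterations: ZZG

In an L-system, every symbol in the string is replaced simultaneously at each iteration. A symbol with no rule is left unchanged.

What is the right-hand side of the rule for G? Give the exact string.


Answer: ZG

Derivation:
Trying G -> ZG:
  Step 0: G
  Step 1: ZG
  Step 2: ZZG
Matches the given result.


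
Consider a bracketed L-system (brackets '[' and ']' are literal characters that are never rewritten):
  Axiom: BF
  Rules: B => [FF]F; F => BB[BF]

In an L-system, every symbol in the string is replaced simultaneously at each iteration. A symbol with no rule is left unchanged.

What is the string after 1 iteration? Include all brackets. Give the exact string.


Step 0: BF
Step 1: [FF]FBB[BF]

Answer: [FF]FBB[BF]


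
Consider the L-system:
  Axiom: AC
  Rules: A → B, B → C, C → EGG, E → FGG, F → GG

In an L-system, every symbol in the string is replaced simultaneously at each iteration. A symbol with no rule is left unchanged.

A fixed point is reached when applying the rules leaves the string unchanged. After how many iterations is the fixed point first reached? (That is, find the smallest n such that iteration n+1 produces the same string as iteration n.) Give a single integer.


Step 0: AC
Step 1: BEGG
Step 2: CFGGGG
Step 3: EGGGGGGGG
Step 4: FGGGGGGGGGG
Step 5: GGGGGGGGGGGG
Step 6: GGGGGGGGGGGG  (unchanged — fixed point at step 5)

Answer: 5


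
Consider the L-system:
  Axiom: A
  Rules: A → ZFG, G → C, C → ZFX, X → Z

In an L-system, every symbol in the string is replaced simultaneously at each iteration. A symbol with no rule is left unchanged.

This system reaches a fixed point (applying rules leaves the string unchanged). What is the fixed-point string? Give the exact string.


Answer: ZFZFZ

Derivation:
Step 0: A
Step 1: ZFG
Step 2: ZFC
Step 3: ZFZFX
Step 4: ZFZFZ
Step 5: ZFZFZ  (unchanged — fixed point at step 4)


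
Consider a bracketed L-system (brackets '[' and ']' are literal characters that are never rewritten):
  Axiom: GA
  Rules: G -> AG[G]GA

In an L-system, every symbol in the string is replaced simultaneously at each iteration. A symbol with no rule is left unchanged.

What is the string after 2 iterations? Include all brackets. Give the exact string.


Step 0: GA
Step 1: AG[G]GAA
Step 2: AAG[G]GA[AG[G]GA]AG[G]GAAA

Answer: AAG[G]GA[AG[G]GA]AG[G]GAAA


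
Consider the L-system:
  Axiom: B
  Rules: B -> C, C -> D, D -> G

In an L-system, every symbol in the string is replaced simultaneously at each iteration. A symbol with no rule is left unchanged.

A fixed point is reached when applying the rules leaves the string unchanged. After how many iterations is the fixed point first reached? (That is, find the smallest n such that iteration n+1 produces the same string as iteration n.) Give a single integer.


Step 0: B
Step 1: C
Step 2: D
Step 3: G
Step 4: G  (unchanged — fixed point at step 3)

Answer: 3
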